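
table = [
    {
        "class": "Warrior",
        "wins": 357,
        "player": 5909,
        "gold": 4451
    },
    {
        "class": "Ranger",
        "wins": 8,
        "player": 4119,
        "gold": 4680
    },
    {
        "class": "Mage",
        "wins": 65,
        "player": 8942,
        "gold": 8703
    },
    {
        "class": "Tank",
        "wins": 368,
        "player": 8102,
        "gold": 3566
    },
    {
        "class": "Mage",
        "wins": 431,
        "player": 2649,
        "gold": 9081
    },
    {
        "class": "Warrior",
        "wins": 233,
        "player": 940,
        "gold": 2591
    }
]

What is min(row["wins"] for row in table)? 8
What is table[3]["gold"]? 3566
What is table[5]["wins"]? 233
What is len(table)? 6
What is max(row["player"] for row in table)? 8942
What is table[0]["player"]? 5909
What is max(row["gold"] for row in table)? 9081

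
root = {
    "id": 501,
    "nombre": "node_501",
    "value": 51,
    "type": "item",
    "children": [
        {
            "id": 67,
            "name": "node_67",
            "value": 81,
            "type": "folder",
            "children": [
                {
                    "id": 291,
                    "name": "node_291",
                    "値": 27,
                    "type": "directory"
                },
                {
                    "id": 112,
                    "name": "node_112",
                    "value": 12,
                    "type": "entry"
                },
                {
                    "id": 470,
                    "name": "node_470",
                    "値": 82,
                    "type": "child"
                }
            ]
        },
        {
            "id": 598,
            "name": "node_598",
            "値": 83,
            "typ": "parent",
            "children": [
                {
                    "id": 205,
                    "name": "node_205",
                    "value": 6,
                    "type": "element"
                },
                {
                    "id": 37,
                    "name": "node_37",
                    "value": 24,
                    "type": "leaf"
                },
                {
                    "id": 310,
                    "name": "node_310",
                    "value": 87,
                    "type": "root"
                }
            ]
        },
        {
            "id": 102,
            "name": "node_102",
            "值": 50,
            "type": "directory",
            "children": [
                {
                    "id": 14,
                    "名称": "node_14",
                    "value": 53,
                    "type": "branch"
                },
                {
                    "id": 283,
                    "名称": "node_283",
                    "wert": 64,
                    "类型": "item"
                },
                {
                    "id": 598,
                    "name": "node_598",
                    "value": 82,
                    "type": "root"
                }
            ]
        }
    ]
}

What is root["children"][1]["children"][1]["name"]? "node_37"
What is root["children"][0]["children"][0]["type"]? "directory"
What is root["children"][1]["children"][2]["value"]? 87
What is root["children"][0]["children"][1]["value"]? 12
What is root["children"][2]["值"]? 50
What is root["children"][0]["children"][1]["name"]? "node_112"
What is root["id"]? 501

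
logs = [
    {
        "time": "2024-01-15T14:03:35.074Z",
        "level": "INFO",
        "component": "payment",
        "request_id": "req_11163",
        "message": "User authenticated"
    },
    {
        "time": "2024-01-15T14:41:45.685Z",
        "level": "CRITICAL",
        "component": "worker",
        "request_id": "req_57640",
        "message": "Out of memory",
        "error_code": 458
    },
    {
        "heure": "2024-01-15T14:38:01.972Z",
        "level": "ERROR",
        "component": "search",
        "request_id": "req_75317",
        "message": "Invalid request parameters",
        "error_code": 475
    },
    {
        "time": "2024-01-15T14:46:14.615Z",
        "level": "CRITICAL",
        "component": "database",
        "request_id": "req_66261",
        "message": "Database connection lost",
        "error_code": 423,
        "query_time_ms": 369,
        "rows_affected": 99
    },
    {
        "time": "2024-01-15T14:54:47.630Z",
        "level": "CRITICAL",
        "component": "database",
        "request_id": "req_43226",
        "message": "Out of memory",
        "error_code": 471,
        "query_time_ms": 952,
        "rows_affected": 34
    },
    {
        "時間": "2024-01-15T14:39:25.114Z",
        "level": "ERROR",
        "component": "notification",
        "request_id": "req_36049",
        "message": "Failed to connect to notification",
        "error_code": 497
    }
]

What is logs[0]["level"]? "INFO"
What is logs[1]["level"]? "CRITICAL"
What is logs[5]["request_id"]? "req_36049"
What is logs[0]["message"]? "User authenticated"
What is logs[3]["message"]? "Database connection lost"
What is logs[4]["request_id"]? "req_43226"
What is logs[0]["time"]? "2024-01-15T14:03:35.074Z"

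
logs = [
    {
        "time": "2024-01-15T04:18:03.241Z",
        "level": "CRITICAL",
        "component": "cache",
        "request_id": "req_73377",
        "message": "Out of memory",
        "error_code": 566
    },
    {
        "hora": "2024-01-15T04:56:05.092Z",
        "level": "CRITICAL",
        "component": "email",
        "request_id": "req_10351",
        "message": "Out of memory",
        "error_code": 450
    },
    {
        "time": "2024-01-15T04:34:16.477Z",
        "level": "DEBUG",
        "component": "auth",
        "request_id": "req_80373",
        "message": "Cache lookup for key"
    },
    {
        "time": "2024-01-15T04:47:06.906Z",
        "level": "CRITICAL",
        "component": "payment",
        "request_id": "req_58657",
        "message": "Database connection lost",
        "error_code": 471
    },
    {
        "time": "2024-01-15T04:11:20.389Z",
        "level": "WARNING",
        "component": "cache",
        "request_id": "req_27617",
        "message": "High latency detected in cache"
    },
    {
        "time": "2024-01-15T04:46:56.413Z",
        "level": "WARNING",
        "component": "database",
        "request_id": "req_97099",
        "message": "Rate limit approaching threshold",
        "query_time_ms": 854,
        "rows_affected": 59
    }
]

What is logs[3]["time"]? "2024-01-15T04:47:06.906Z"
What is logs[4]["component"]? "cache"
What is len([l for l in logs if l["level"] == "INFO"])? 0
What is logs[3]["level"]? "CRITICAL"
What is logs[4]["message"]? "High latency detected in cache"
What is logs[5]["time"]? "2024-01-15T04:46:56.413Z"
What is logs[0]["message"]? "Out of memory"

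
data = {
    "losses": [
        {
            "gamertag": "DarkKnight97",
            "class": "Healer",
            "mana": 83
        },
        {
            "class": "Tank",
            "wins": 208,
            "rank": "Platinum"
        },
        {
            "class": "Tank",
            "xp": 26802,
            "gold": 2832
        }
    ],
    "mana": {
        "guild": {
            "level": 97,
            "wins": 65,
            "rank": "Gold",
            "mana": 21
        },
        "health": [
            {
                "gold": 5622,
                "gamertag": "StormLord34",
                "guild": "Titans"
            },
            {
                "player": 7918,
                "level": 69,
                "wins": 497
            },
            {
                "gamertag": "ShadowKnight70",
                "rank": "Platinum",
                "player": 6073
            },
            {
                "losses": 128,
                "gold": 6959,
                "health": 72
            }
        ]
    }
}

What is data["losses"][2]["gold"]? 2832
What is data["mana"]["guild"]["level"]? 97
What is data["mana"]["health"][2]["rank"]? "Platinum"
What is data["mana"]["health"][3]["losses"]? 128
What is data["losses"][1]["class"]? "Tank"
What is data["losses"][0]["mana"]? 83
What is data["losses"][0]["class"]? "Healer"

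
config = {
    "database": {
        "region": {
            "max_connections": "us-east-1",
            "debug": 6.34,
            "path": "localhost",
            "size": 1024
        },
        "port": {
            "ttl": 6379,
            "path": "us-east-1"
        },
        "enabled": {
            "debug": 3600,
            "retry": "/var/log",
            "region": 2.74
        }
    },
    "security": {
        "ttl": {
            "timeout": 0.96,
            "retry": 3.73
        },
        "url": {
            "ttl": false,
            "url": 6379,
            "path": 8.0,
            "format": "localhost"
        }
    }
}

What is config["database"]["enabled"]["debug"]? 3600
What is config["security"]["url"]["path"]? 8.0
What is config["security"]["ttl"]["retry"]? 3.73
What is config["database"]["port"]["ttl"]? 6379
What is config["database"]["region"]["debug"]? 6.34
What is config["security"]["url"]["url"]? 6379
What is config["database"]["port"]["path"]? "us-east-1"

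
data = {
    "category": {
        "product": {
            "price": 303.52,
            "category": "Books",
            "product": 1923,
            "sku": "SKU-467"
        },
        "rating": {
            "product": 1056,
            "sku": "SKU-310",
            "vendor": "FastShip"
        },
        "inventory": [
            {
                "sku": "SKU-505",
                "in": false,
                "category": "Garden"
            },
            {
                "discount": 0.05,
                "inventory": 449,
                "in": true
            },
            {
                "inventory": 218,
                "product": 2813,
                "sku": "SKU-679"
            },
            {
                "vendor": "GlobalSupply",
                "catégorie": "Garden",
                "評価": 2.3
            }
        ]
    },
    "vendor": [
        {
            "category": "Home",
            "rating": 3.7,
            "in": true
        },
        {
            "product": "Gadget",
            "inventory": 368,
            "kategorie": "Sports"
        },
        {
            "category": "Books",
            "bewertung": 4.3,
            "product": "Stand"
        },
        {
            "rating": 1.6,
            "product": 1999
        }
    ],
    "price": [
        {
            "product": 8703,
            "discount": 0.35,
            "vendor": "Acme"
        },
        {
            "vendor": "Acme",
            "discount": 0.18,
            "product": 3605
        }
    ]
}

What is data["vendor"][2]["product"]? "Stand"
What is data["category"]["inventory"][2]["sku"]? "SKU-679"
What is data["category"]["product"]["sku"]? "SKU-467"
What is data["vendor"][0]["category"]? "Home"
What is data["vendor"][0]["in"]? True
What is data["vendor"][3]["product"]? 1999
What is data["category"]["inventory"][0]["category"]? "Garden"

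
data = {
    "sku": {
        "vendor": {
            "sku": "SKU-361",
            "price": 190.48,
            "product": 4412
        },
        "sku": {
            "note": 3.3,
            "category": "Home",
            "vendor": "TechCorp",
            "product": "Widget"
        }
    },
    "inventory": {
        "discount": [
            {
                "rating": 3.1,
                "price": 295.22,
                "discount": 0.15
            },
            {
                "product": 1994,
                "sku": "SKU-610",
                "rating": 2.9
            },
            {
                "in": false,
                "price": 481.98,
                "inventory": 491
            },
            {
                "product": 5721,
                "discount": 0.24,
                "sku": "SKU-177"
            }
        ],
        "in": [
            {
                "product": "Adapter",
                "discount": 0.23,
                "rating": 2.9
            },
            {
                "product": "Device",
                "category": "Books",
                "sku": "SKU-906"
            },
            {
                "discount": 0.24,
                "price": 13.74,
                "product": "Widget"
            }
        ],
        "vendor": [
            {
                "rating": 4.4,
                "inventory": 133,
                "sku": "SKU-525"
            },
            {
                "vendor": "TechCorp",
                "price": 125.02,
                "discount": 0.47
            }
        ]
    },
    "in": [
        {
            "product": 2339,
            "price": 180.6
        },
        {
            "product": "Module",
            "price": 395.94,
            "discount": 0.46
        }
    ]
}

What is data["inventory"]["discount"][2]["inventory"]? 491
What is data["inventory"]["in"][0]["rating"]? 2.9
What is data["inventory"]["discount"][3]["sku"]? "SKU-177"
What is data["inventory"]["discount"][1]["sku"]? "SKU-610"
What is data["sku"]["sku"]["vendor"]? "TechCorp"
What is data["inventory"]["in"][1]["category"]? "Books"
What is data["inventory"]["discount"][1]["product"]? 1994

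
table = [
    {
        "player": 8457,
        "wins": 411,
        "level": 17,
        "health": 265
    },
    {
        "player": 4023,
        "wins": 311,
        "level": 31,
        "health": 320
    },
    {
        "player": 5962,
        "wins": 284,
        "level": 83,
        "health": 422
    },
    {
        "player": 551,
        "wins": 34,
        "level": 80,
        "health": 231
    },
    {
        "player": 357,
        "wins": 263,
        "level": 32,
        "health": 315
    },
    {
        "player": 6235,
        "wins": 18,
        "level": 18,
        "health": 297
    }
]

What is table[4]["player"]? 357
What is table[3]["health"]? 231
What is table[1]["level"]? 31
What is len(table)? 6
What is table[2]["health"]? 422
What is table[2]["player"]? 5962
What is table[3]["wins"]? 34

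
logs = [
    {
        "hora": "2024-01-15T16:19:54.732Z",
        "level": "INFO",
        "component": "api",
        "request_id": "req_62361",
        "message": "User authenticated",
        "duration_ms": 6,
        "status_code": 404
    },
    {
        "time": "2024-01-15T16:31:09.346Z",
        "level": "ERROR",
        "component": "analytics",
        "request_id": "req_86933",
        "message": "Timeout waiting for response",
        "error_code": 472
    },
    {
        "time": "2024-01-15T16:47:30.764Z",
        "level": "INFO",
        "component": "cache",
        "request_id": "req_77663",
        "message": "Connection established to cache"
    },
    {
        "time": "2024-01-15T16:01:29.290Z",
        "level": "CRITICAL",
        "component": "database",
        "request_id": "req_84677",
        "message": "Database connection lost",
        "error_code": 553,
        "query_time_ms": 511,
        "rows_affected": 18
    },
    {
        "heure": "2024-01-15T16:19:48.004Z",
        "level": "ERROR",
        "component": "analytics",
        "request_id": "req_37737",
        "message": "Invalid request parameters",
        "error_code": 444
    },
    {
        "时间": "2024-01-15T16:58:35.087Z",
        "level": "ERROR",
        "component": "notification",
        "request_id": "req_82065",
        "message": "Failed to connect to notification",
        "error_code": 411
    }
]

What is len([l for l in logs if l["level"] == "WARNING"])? 0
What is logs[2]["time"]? "2024-01-15T16:47:30.764Z"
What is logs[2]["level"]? "INFO"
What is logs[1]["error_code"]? 472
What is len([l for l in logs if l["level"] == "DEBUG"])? 0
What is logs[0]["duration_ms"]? 6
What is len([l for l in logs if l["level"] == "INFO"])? 2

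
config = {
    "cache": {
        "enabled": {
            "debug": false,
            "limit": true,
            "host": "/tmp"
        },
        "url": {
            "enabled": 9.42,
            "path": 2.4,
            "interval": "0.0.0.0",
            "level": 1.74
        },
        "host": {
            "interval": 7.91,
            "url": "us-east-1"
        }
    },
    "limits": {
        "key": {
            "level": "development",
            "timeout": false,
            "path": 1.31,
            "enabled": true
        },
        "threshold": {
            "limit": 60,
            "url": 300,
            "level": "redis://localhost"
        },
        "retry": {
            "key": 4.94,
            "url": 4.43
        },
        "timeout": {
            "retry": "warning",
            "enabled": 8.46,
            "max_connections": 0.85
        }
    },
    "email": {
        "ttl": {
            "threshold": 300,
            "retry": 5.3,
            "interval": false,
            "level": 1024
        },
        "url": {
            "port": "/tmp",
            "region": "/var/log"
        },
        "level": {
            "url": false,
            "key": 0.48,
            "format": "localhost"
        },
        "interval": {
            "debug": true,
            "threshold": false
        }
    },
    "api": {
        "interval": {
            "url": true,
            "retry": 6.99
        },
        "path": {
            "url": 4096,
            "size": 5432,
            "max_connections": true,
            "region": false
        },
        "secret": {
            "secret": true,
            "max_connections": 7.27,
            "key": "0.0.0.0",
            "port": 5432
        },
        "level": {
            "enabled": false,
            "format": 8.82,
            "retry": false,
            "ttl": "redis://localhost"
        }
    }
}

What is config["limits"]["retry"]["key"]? 4.94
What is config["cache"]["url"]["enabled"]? 9.42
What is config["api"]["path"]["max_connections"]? True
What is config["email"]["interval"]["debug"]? True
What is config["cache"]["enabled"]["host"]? "/tmp"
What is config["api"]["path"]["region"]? False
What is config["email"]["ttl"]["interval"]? False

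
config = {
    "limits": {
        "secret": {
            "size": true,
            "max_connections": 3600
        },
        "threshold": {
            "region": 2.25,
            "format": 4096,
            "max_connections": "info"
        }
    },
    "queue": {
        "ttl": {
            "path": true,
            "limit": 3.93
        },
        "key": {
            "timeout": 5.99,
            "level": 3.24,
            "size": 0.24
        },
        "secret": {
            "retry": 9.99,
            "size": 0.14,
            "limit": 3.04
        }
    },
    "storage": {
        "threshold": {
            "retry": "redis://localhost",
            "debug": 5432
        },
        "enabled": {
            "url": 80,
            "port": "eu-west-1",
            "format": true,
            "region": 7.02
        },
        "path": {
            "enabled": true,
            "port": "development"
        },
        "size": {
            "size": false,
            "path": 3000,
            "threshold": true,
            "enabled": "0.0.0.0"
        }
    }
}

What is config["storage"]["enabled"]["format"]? True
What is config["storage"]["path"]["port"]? "development"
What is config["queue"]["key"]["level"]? 3.24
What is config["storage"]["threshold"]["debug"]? 5432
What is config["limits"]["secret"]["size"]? True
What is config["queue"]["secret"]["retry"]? 9.99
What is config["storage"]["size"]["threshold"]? True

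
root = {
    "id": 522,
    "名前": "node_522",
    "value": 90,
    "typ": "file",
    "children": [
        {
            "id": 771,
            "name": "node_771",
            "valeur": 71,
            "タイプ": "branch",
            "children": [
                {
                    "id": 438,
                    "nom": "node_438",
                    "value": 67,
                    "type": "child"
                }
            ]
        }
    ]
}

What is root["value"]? 90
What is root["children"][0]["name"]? "node_771"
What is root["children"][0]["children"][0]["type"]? "child"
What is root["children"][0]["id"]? 771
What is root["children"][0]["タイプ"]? "branch"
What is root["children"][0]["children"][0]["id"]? 438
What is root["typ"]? "file"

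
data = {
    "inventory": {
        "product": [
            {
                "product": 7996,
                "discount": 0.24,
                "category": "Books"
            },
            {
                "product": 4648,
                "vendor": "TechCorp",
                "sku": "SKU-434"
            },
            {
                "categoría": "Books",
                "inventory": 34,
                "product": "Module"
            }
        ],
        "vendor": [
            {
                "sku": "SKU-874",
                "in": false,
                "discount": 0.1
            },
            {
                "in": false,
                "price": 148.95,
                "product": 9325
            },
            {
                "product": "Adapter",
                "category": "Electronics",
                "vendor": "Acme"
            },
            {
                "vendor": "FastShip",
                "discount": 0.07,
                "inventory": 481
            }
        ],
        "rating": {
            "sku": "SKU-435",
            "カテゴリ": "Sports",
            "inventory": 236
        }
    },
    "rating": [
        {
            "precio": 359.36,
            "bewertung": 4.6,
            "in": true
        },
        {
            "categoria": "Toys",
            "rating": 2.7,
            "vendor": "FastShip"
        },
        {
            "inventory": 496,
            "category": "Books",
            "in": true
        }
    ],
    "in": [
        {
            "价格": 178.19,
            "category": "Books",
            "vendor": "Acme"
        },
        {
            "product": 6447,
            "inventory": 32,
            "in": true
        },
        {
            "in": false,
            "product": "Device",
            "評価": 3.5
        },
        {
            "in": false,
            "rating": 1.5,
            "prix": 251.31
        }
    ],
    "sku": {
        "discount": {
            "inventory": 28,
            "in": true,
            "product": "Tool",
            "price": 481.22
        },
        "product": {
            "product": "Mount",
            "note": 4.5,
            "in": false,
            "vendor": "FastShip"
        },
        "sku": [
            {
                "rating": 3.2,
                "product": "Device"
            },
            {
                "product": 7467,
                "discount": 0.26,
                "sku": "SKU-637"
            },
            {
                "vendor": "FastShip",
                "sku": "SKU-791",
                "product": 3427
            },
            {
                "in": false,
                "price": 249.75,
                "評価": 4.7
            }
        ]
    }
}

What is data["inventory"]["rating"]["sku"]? "SKU-435"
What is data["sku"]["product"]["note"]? 4.5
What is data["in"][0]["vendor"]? "Acme"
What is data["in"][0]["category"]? "Books"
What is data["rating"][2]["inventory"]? 496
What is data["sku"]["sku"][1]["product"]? 7467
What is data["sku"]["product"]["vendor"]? "FastShip"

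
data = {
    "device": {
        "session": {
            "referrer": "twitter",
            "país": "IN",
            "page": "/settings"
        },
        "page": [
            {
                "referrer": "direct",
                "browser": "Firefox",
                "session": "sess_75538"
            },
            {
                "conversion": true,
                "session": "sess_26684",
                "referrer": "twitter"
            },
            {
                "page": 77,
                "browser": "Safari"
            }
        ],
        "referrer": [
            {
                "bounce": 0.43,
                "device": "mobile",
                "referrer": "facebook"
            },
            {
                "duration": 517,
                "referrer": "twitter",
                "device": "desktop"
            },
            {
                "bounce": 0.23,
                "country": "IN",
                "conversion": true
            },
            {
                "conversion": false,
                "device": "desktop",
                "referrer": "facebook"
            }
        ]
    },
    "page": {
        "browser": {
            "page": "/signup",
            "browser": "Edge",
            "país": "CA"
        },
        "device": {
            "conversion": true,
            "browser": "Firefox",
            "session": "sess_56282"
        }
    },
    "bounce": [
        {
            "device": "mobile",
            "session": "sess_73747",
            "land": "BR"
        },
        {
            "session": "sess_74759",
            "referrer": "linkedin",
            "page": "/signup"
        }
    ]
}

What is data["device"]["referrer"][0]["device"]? "mobile"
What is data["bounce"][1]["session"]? "sess_74759"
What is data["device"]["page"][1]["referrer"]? "twitter"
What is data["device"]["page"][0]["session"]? "sess_75538"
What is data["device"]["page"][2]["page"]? 77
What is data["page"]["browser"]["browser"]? "Edge"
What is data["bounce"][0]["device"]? "mobile"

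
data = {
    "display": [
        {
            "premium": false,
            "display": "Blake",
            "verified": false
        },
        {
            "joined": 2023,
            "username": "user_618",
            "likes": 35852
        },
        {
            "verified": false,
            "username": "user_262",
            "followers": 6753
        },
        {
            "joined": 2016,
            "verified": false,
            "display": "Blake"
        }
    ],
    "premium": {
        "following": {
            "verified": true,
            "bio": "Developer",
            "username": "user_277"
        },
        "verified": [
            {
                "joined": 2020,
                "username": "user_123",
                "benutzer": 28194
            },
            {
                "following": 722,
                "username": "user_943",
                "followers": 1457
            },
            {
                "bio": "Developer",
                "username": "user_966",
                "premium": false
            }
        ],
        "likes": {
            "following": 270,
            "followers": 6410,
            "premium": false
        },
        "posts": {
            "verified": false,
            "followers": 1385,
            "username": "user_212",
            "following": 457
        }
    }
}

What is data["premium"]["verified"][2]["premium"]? False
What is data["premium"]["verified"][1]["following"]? 722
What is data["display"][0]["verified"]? False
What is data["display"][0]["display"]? "Blake"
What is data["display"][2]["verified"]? False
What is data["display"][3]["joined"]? 2016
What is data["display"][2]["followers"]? 6753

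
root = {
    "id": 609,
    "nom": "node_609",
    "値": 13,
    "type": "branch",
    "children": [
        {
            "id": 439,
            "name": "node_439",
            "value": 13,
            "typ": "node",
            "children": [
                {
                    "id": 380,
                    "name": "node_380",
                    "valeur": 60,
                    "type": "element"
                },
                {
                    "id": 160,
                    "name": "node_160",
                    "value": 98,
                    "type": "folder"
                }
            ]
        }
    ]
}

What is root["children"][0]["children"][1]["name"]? "node_160"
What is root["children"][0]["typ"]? "node"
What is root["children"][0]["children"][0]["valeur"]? 60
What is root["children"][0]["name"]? "node_439"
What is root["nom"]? "node_609"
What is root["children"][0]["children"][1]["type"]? "folder"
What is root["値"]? 13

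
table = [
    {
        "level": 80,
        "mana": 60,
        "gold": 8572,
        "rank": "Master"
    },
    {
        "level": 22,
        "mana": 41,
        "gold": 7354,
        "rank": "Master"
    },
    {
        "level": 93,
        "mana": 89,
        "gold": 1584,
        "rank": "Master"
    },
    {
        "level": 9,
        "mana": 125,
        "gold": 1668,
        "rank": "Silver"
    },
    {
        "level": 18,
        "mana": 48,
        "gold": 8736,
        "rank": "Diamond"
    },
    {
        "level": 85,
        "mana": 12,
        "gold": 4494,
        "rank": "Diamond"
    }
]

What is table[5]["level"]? 85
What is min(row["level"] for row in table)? 9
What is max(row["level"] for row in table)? 93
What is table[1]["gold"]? 7354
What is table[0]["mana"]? 60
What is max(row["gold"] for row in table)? 8736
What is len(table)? 6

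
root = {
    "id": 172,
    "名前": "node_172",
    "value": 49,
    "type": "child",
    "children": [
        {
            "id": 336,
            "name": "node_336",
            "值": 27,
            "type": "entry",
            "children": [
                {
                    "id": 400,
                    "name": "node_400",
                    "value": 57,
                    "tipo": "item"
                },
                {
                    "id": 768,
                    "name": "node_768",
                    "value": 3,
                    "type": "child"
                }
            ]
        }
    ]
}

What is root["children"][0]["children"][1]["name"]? "node_768"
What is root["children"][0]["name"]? "node_336"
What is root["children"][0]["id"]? 336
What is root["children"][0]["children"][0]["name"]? "node_400"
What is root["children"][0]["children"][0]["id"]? 400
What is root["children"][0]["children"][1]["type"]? "child"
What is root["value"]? 49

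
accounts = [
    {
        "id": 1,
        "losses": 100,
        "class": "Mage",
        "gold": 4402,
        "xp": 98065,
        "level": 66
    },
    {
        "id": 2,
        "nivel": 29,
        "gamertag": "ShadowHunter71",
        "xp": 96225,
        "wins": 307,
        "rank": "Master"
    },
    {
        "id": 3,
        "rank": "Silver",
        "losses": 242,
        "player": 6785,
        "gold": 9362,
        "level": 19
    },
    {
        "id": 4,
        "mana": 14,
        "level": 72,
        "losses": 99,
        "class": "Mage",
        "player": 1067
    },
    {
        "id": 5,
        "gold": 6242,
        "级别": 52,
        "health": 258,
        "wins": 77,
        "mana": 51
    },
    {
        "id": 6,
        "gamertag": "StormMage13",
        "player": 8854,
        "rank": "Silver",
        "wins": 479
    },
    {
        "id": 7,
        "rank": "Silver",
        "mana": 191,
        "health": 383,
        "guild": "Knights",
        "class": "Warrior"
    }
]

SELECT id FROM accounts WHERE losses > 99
[1, 3]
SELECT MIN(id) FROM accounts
1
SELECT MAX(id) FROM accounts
7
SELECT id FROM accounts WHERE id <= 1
[1]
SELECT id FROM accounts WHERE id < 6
[1, 2, 3, 4, 5]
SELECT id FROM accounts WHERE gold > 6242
[3]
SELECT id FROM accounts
[1, 2, 3, 4, 5, 6, 7]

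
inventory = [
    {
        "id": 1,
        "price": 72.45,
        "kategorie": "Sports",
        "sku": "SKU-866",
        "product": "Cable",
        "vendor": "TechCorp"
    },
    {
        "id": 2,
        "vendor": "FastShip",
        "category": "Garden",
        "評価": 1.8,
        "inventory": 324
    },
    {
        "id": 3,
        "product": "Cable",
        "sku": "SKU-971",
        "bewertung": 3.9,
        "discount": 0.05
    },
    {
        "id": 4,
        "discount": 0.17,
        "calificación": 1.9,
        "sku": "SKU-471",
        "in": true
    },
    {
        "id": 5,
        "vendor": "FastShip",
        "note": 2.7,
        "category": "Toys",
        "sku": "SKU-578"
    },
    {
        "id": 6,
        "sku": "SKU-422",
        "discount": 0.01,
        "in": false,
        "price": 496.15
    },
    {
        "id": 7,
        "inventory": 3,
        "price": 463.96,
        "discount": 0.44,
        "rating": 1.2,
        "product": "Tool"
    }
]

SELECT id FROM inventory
[1, 2, 3, 4, 5, 6, 7]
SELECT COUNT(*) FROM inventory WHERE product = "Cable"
2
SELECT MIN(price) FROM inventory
72.45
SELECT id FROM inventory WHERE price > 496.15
[]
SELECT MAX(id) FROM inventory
7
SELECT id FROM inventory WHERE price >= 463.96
[6, 7]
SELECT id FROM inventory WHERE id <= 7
[1, 2, 3, 4, 5, 6, 7]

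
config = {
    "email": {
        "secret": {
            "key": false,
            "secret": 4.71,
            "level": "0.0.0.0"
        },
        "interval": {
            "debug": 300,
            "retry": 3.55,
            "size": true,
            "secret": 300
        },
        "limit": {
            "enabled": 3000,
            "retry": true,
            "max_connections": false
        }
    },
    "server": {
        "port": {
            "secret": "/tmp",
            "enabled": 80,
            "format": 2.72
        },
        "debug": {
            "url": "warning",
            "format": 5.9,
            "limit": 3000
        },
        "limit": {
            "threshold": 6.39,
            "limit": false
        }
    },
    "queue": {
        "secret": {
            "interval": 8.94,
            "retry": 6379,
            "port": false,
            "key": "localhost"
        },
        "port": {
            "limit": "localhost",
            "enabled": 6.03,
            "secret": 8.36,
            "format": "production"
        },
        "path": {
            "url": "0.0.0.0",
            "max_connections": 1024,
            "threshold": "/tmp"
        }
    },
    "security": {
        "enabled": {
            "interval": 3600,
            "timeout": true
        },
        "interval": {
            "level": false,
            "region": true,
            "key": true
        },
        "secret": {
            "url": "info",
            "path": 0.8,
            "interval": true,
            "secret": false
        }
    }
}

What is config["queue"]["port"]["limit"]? "localhost"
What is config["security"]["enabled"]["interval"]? 3600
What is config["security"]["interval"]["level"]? False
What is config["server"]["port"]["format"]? 2.72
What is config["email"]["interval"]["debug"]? 300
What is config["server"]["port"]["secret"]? "/tmp"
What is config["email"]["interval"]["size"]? True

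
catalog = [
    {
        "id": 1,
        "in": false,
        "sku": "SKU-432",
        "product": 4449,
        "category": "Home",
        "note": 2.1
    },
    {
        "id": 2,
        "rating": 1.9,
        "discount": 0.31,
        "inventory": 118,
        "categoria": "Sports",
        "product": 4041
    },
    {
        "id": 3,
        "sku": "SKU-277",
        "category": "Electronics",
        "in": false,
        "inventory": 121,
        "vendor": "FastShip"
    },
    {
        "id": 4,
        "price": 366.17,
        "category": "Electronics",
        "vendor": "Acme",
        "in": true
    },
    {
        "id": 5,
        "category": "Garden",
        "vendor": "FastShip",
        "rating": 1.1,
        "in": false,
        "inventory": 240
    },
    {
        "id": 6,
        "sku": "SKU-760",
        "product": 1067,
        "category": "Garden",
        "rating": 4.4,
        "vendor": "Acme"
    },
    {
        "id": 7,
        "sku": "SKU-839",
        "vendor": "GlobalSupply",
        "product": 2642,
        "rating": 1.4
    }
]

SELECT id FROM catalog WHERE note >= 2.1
[1]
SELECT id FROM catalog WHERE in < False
[]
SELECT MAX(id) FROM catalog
7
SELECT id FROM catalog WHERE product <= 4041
[2, 6, 7]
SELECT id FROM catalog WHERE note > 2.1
[]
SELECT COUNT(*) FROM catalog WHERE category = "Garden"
2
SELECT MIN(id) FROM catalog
1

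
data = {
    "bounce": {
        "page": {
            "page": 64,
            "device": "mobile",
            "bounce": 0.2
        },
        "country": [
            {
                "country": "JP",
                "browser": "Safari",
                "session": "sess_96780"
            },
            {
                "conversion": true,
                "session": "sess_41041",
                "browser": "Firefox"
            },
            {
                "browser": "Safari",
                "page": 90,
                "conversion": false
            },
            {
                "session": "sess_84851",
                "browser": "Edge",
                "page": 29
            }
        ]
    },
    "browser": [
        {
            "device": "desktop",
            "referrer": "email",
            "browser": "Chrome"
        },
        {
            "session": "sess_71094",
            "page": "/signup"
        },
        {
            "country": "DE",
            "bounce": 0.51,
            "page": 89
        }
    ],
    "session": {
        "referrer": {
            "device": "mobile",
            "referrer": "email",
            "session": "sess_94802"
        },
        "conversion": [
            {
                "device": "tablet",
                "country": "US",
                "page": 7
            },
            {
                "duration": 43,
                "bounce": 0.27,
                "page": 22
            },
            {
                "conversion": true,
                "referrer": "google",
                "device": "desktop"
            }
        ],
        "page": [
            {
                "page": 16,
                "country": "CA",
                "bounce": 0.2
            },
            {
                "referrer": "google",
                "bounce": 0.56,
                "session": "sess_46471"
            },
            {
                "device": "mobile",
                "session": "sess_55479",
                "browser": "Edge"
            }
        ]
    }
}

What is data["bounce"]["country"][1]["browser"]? "Firefox"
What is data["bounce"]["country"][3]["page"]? 29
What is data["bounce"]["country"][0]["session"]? "sess_96780"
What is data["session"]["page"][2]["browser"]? "Edge"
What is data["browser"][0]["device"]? "desktop"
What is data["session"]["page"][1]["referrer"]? "google"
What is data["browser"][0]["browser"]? "Chrome"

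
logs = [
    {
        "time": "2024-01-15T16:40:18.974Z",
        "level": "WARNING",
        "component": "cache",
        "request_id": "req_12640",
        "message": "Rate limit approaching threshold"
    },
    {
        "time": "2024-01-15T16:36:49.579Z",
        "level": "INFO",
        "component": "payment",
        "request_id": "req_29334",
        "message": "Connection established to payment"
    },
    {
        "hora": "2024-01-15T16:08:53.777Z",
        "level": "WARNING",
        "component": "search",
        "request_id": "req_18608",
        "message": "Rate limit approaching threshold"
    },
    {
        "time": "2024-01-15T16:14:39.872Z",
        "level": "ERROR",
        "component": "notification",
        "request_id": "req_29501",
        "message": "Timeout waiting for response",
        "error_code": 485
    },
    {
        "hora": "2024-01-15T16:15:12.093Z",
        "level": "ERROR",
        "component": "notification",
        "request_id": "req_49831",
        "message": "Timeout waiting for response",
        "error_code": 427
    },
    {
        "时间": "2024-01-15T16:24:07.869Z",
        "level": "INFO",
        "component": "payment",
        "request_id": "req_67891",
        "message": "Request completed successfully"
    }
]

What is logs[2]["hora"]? "2024-01-15T16:08:53.777Z"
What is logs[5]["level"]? "INFO"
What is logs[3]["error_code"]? 485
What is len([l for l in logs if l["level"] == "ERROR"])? 2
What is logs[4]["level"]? "ERROR"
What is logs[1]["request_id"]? "req_29334"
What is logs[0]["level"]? "WARNING"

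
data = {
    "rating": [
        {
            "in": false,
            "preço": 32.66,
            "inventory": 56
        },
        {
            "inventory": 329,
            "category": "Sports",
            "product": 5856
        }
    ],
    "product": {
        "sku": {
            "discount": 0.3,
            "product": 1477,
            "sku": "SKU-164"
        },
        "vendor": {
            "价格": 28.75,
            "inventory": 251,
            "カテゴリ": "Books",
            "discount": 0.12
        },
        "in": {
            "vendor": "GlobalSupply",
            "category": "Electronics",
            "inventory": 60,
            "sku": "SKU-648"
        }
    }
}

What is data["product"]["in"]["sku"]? "SKU-648"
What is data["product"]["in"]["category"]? "Electronics"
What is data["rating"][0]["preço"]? 32.66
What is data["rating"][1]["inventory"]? 329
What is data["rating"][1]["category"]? "Sports"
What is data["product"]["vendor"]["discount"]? 0.12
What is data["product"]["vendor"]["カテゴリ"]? "Books"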